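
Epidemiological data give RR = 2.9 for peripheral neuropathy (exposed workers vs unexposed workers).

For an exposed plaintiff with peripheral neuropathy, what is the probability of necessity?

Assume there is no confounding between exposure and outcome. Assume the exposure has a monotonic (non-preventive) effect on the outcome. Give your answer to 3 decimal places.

Under exogeneity and monotonicity, PN = (RR − 1) / RR = 1 − 1/RR.
PN = (2.9 − 1) / 2.9 = 1.9 / 2.9 ≈ 0.6552

PN ≈ 0.655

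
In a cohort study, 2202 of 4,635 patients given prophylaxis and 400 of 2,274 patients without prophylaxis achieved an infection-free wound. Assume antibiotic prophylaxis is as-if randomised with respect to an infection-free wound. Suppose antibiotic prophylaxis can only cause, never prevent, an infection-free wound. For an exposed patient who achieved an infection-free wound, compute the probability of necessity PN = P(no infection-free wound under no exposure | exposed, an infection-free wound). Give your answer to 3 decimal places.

p₁ = P(outcome | exposed) = 2202/4635 = 0.47508
p₀ = P(outcome | unexposed) = 400/2274 = 0.1759
Under exogeneity and monotonicity, PN = (p₁ − p₀) / p₁.
PN = (0.47508 − 0.1759) / 0.47508 = 0.29918 / 0.47508 ≈ 0.6297

PN ≈ 0.630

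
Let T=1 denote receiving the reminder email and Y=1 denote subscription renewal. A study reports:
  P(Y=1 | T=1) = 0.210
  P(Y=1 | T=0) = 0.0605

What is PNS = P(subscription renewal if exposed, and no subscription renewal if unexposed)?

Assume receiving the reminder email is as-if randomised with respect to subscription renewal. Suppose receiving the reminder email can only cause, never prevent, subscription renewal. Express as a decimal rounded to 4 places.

Let p₁ = 0.21, p₀ = 0.0605.
Under exogeneity and monotonicity, PNS = p₁ − p₀.
PNS = 0.21 − 0.0605 = 0.1495

PNS ≈ 0.1495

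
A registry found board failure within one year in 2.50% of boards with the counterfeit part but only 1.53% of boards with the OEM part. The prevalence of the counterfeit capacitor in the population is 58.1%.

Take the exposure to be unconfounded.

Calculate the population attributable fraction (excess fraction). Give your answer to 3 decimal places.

PAF ≈ 0.269

p₁ = 0.025, p₀ = 0.0153.
Overall risk P(Y=1) = π·p₁ + (1−π)·p₀ = 0.581×0.025 + 0.419×0.0153 = 0.020936.
Under exogeneity, PAF = [P(Y=1) − p₀] / P(Y=1).
PAF = (0.020936 − 0.0153) / 0.020936 ≈ 0.2692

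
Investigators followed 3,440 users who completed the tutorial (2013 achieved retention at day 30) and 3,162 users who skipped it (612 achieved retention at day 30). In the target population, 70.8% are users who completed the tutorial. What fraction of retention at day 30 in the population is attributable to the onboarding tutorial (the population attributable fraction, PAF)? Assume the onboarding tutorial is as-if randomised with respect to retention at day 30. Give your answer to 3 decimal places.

p₁ = P(outcome | exposed) = 2013/3440 = 0.58517
p₀ = P(outcome | unexposed) = 612/3162 = 0.19355
Overall risk P(Y=1) = π·p₁ + (1−π)·p₀ = 0.708×0.58517 + 0.292×0.19355 = 0.47082.
Under exogeneity, PAF = [P(Y=1) − p₀] / P(Y=1).
PAF = (0.47082 − 0.19355) / 0.47082 ≈ 0.5889

PAF ≈ 0.589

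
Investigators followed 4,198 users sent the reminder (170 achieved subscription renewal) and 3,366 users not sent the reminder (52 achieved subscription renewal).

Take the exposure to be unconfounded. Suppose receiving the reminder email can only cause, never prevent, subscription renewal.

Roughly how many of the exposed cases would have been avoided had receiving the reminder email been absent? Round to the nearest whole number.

p₁ = P(outcome | exposed) = 170/4198 = 0.040495
p₀ = P(outcome | unexposed) = 52/3366 = 0.015449
PN = (p₁ − p₀)/p₁ = (0.040495 − 0.015449) / 0.040495 ≈ 0.61851.
Attributable cases ≈ PN × (exposed cases) = 0.61851 × 170 ≈ 105.15.

about 105 cases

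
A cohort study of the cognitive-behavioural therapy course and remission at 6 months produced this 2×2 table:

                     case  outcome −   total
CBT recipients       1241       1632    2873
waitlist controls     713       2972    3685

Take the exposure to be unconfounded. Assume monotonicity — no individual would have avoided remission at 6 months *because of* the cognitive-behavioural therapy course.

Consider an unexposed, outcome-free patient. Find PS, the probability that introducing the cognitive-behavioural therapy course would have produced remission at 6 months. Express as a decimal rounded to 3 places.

PS ≈ 0.296

p₁ = P(outcome | exposed) = 1241/2873 = 0.43195
p₀ = P(outcome | unexposed) = 713/3685 = 0.19349
Under exogeneity and monotonicity, PS = (p₁ − p₀)/(1 − p₀).
PS = (0.43195 − 0.19349) / 0.80651 ≈ 0.2957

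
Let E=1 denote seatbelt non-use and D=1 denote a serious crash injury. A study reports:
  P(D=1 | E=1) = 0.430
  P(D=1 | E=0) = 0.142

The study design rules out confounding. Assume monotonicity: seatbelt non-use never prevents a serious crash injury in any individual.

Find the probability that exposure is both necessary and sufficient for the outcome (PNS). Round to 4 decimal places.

PNS ≈ 0.2880

Let p₁ = 0.43, p₀ = 0.142.
Under exogeneity and monotonicity, PNS = p₁ − p₀.
PNS = 0.43 − 0.142 = 0.288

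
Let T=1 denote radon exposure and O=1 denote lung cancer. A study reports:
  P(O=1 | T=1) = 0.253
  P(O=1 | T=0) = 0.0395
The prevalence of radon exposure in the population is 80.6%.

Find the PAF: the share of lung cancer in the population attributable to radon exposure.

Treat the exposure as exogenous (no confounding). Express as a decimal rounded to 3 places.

PAF ≈ 0.813

Let p₁ = 0.253, p₀ = 0.0395.
Overall risk P(Y=1) = π·p₁ + (1−π)·p₀ = 0.806×0.253 + 0.194×0.0395 = 0.21158.
Under exogeneity, PAF = [P(Y=1) − p₀] / P(Y=1).
PAF = (0.21158 − 0.0395) / 0.21158 ≈ 0.8133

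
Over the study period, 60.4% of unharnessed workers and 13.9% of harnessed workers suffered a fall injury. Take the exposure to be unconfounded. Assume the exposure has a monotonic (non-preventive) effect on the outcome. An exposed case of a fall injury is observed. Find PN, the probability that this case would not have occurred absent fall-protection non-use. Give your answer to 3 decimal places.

PN ≈ 0.770

p₁ = 0.604, p₀ = 0.139.
Under exogeneity and monotonicity, PN = (p₁ − p₀) / p₁.
PN = (0.604 − 0.139) / 0.604 = 0.465 / 0.604 ≈ 0.7699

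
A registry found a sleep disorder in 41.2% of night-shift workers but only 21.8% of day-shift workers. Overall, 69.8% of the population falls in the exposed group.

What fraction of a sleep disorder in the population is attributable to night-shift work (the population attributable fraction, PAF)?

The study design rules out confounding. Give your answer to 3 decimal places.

p₁ = 0.412, p₀ = 0.218.
Overall risk P(Y=1) = π·p₁ + (1−π)·p₀ = 0.698×0.412 + 0.302×0.218 = 0.35341.
Under exogeneity, PAF = [P(Y=1) − p₀] / P(Y=1).
PAF = (0.35341 − 0.218) / 0.35341 ≈ 0.3832

PAF ≈ 0.383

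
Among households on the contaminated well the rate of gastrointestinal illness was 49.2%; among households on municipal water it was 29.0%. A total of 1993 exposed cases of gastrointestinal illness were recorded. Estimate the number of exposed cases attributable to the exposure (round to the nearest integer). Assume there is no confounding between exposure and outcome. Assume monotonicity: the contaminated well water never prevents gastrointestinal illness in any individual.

about 818 cases

p₁ = 0.492, p₀ = 0.29.
PN = (p₁ − p₀)/p₁ = (0.492 − 0.29) / 0.492 ≈ 0.41057.
Attributable cases ≈ PN × (exposed cases) = 0.41057 × 1993 ≈ 818.26.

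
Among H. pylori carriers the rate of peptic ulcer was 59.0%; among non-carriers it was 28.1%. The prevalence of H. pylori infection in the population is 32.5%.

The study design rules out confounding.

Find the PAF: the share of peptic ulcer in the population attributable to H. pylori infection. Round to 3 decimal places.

PAF ≈ 0.263

p₁ = 0.59, p₀ = 0.281.
Overall risk P(Y=1) = π·p₁ + (1−π)·p₀ = 0.325×0.59 + 0.675×0.281 = 0.38143.
Under exogeneity, PAF = [P(Y=1) − p₀] / P(Y=1).
PAF = (0.38143 − 0.281) / 0.38143 ≈ 0.2633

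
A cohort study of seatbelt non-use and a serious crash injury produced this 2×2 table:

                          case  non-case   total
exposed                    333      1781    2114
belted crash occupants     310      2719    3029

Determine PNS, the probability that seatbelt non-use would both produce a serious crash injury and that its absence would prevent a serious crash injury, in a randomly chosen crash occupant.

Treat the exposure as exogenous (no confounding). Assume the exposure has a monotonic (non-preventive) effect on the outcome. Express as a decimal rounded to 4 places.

p₁ = P(outcome | exposed) = 333/2114 = 0.15752
p₀ = P(outcome | unexposed) = 310/3029 = 0.10234
Under exogeneity and monotonicity, PNS = p₁ − p₀.
PNS = 0.15752 − 0.10234 = 0.055177

PNS ≈ 0.0552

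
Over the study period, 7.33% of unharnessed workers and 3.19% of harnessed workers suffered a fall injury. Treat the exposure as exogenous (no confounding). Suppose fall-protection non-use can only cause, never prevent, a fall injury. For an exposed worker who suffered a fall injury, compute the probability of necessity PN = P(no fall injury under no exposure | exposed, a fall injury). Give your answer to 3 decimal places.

PN ≈ 0.565

p₁ = 0.0733, p₀ = 0.0319.
Under exogeneity and monotonicity, PN = (p₁ − p₀) / p₁.
PN = (0.0733 − 0.0319) / 0.0733 = 0.0414 / 0.0733 ≈ 0.5648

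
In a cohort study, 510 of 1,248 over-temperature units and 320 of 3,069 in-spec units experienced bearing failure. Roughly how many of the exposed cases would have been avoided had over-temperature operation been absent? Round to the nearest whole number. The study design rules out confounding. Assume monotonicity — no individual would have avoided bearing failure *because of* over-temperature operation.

about 380 cases

p₁ = P(outcome | exposed) = 510/1248 = 0.40865
p₀ = P(outcome | unexposed) = 320/3069 = 0.10427
PN = (p₁ − p₀)/p₁ = (0.40865 − 0.10427) / 0.40865 ≈ 0.74485.
Attributable cases ≈ PN × (exposed cases) = 0.74485 × 510 ≈ 379.87.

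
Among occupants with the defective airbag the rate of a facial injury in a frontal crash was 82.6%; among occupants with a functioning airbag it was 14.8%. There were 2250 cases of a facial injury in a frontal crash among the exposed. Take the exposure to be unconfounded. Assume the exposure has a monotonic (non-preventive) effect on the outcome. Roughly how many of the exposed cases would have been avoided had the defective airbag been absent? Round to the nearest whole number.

about 1847 cases

p₁ = 0.826, p₀ = 0.148.
PN = (p₁ − p₀)/p₁ = (0.826 − 0.148) / 0.826 ≈ 0.82082.
Attributable cases ≈ PN × (exposed cases) = 0.82082 × 2250 ≈ 1846.85.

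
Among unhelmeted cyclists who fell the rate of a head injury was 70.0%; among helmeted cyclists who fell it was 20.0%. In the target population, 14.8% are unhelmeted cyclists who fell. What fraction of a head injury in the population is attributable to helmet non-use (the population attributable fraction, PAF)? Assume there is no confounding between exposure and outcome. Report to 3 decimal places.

PAF ≈ 0.270

p₁ = 0.7, p₀ = 0.2.
Overall risk P(Y=1) = π·p₁ + (1−π)·p₀ = 0.148×0.7 + 0.852×0.2 = 0.274.
Under exogeneity, PAF = [P(Y=1) − p₀] / P(Y=1).
PAF = (0.274 − 0.2) / 0.274 ≈ 0.2701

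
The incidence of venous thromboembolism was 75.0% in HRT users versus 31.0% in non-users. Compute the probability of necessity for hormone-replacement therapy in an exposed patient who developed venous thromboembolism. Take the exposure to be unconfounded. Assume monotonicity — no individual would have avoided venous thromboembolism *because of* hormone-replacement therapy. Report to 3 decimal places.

p₁ = 0.75, p₀ = 0.31.
Under exogeneity and monotonicity, PN = (p₁ − p₀) / p₁.
PN = (0.75 − 0.31) / 0.75 = 0.44 / 0.75 ≈ 0.5867

PN ≈ 0.587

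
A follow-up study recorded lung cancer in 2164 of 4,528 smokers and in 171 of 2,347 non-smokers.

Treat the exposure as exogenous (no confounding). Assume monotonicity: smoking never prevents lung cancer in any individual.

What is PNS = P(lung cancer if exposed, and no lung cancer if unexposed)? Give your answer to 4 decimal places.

p₁ = P(outcome | exposed) = 2164/4528 = 0.47792
p₀ = P(outcome | unexposed) = 171/2347 = 0.072859
Under exogeneity and monotonicity, PNS = p₁ − p₀.
PNS = 0.47792 − 0.072859 = 0.40506

PNS ≈ 0.4051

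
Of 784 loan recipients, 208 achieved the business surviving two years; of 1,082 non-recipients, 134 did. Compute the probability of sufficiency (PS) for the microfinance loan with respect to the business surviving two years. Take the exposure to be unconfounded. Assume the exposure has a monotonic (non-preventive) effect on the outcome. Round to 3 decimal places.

PS ≈ 0.161

p₁ = P(outcome | exposed) = 208/784 = 0.26531
p₀ = P(outcome | unexposed) = 134/1082 = 0.12384
Under exogeneity and monotonicity, PS = (p₁ − p₀) / (1 − p₀).
PS = (0.26531 − 0.12384) / (1 − 0.12384) = 0.14146 / 0.87616 ≈ 0.1615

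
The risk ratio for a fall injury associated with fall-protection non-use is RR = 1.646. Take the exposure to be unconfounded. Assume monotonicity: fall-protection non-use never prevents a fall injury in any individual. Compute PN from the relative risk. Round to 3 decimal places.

Under exogeneity and monotonicity, PN = (RR − 1) / RR = 1 − 1/RR.
PN = (1.646 − 1) / 1.646 = 0.646 / 1.646 ≈ 0.3925

PN ≈ 0.392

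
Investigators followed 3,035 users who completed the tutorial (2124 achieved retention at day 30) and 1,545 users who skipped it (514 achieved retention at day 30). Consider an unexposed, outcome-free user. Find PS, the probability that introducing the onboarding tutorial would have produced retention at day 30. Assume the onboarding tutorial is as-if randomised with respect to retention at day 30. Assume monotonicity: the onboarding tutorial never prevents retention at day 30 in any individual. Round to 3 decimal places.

PS ≈ 0.550

p₁ = P(outcome | exposed) = 2124/3035 = 0.69984
p₀ = P(outcome | unexposed) = 514/1545 = 0.33269
Under exogeneity and monotonicity, PS = (p₁ − p₀) / (1 − p₀).
PS = (0.69984 − 0.33269) / (1 − 0.33269) = 0.36715 / 0.66731 ≈ 0.5502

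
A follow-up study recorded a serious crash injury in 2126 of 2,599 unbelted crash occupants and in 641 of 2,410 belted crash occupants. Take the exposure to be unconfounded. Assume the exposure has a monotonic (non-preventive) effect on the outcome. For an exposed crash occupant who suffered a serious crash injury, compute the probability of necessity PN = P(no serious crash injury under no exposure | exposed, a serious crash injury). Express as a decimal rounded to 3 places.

PN ≈ 0.675

p₁ = P(outcome | exposed) = 2126/2599 = 0.81801
p₀ = P(outcome | unexposed) = 641/2410 = 0.26598
Under exogeneity and monotonicity, PN = (p₁ − p₀) / p₁.
PN = (0.81801 − 0.26598) / 0.81801 = 0.55203 / 0.81801 ≈ 0.6748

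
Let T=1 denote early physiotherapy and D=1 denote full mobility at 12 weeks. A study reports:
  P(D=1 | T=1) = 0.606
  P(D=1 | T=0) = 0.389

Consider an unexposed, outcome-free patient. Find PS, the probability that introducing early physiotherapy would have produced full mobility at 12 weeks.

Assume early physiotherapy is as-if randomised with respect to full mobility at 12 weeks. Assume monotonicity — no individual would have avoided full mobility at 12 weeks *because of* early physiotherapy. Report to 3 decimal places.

Let p₁ = 0.606, p₀ = 0.389.
Under exogeneity and monotonicity, PS = (p₁ − p₀) / (1 − p₀).
PS = (0.606 − 0.389) / (1 − 0.389) = 0.217 / 0.611 ≈ 0.3552

PS ≈ 0.355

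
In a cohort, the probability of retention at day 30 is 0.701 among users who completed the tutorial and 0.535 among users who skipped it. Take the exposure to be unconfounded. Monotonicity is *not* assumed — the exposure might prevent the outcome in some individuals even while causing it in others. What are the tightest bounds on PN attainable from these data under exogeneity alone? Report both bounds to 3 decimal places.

Let p₁ = 0.701, p₀ = 0.535.
Under exogeneity alone the bounds on PN are max{0,(p₁−p₀)/p₁} ≤ PN ≤ min{1,(1−p₀)/p₁}.
  lower = (p₁ − p₀)/p₁ = 0.166 / 0.701 ≈ 0.2368
  upper = min{1, (1 − p₀)/p₁} = 0.465 / 0.701 ≈ 0.6633

0.237 ≤ PN ≤ 0.663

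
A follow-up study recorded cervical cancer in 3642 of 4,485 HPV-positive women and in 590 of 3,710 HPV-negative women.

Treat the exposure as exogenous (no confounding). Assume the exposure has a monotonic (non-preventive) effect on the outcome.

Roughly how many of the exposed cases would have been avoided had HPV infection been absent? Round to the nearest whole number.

p₁ = P(outcome | exposed) = 3642/4485 = 0.81204
p₀ = P(outcome | unexposed) = 590/3710 = 0.15903
PN = (p₁ − p₀)/p₁ = (0.81204 − 0.15903) / 0.81204 ≈ 0.80416.
Attributable cases ≈ PN × (exposed cases) = 0.80416 × 3642 ≈ 2928.75.

about 2929 cases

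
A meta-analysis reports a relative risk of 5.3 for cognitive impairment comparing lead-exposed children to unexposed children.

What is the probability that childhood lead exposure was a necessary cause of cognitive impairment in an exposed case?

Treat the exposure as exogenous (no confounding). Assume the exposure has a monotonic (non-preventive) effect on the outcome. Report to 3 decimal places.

Under exogeneity and monotonicity, PN = (RR − 1) / RR = 1 − 1/RR.
PN = (5.3 − 1) / 5.3 = 4.3 / 5.3 ≈ 0.8113

PN ≈ 0.811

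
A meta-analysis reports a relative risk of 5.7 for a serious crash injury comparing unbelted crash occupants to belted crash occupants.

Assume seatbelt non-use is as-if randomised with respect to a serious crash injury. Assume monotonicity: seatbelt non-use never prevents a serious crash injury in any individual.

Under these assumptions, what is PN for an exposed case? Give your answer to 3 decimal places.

Under exogeneity and monotonicity, PN = (RR − 1) / RR = 1 − 1/RR.
PN = (5.7 − 1) / 5.7 = 4.7 / 5.7 ≈ 0.8246

PN ≈ 0.825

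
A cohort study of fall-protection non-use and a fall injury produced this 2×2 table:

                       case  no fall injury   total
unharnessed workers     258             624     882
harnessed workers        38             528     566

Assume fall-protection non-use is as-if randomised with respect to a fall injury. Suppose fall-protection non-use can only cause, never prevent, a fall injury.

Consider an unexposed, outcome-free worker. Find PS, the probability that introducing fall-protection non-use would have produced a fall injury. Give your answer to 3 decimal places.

PS ≈ 0.242

p₁ = P(outcome | exposed) = 258/882 = 0.29252
p₀ = P(outcome | unexposed) = 38/566 = 0.067138
Under exogeneity and monotonicity, PS = (p₁ − p₀)/(1 − p₀).
PS = (0.29252 − 0.067138) / 0.93286 ≈ 0.2416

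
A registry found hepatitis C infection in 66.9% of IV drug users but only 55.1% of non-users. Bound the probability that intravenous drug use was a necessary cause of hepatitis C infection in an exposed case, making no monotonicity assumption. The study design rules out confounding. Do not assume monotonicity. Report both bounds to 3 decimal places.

0.176 ≤ PN ≤ 0.671

p₁ = 0.669, p₀ = 0.551.
Under exogeneity alone the bounds on PN are max{0,(p₁−p₀)/p₁} ≤ PN ≤ min{1,(1−p₀)/p₁}.
  lower = (p₁ − p₀)/p₁ = 0.118 / 0.669 ≈ 0.1764
  upper = min{1, (1 − p₀)/p₁} = 0.449 / 0.669 ≈ 0.6712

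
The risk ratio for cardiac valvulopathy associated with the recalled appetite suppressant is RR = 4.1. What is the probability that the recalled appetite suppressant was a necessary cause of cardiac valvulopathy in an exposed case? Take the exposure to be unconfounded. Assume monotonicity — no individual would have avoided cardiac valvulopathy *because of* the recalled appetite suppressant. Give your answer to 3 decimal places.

Under exogeneity and monotonicity, PN = (RR − 1) / RR = 1 − 1/RR.
PN = (4.1 − 1) / 4.1 = 3.1 / 4.1 ≈ 0.7561

PN ≈ 0.756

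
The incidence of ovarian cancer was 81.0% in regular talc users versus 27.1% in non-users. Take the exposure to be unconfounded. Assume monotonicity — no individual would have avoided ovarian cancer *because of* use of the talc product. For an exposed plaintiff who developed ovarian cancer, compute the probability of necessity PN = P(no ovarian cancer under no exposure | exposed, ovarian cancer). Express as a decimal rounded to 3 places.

PN ≈ 0.665

p₁ = 0.81, p₀ = 0.271.
Under exogeneity and monotonicity, PN = (p₁ − p₀) / p₁.
PN = (0.81 − 0.271) / 0.81 = 0.539 / 0.81 ≈ 0.6654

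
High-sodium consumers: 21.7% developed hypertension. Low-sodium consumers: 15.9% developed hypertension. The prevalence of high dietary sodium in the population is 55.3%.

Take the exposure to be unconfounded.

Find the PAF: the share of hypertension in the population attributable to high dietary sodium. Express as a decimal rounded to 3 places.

p₁ = 0.217, p₀ = 0.159.
Overall risk P(Y=1) = π·p₁ + (1−π)·p₀ = 0.553×0.217 + 0.447×0.159 = 0.19107.
Under exogeneity, PAF = [P(Y=1) − p₀] / P(Y=1).
PAF = (0.19107 − 0.159) / 0.19107 ≈ 0.1679

PAF ≈ 0.168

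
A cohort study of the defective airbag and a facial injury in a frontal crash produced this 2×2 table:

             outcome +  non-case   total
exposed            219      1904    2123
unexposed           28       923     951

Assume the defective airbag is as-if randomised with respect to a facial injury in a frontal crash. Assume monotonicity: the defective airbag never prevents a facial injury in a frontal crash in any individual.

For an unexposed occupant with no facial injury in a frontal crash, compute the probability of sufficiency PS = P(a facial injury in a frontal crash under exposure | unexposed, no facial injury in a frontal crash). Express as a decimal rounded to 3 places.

p₁ = P(outcome | exposed) = 219/2123 = 0.10316
p₀ = P(outcome | unexposed) = 28/951 = 0.029443
Under exogeneity and monotonicity, PS = (p₁ − p₀) / (1 − p₀).
PS = (0.10316 − 0.029443) / (1 − 0.029443) = 0.073713 / 0.97056 ≈ 0.0759

PS ≈ 0.076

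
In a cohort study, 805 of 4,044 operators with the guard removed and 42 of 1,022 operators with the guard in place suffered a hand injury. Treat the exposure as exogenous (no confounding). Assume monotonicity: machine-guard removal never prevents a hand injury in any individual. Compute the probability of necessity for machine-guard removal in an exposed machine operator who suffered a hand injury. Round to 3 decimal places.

PN ≈ 0.794

p₁ = P(outcome | exposed) = 805/4044 = 0.19906
p₀ = P(outcome | unexposed) = 42/1022 = 0.041096
Under exogeneity and monotonicity, PN = (p₁ − p₀) / p₁.
PN = (0.19906 − 0.041096) / 0.19906 = 0.15796 / 0.19906 ≈ 0.7936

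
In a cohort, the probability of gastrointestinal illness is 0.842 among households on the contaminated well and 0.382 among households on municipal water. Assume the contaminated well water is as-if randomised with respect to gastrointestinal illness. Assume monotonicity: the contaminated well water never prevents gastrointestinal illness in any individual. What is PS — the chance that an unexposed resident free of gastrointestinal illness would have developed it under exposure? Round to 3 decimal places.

Let p₁ = 0.842, p₀ = 0.382.
Under exogeneity and monotonicity, PS = (p₁ − p₀) / (1 − p₀).
PS = (0.842 − 0.382) / (1 − 0.382) = 0.46 / 0.618 ≈ 0.7443

PS ≈ 0.744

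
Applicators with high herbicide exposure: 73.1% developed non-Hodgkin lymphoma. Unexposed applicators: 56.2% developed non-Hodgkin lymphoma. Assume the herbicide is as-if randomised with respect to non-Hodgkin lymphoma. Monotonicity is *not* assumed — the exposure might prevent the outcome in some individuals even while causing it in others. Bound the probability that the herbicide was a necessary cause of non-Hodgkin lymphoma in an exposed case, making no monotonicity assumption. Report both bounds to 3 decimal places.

0.231 ≤ PN ≤ 0.599

p₁ = 0.731, p₀ = 0.562.
Under exogeneity alone the bounds on PN are max{0,(p₁−p₀)/p₁} ≤ PN ≤ min{1,(1−p₀)/p₁}.
  lower = (p₁ − p₀)/p₁ = 0.169 / 0.731 ≈ 0.2312
  upper = min{1, (1 − p₀)/p₁} = 0.438 / 0.731 ≈ 0.5992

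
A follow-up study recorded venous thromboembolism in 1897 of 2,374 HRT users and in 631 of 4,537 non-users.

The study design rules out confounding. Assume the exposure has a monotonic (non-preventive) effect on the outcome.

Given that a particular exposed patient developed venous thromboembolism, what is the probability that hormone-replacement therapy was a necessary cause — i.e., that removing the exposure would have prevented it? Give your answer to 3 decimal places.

PN ≈ 0.826

p₁ = P(outcome | exposed) = 1897/2374 = 0.79907
p₀ = P(outcome | unexposed) = 631/4537 = 0.13908
Under exogeneity and monotonicity, PN = (p₁ − p₀) / p₁.
PN = (0.79907 − 0.13908) / 0.79907 = 0.65999 / 0.79907 ≈ 0.8260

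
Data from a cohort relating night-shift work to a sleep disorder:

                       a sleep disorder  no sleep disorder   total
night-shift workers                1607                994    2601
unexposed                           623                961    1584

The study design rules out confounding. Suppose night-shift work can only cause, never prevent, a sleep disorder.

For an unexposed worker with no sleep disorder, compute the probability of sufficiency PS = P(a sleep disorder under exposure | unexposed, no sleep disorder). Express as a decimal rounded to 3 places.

PS ≈ 0.370

p₁ = P(outcome | exposed) = 1607/2601 = 0.61784
p₀ = P(outcome | unexposed) = 623/1584 = 0.39331
Under exogeneity and monotonicity, PS = (p₁ − p₀) / (1 − p₀).
PS = (0.61784 − 0.39331) / (1 − 0.39331) = 0.22453 / 0.60669 ≈ 0.3701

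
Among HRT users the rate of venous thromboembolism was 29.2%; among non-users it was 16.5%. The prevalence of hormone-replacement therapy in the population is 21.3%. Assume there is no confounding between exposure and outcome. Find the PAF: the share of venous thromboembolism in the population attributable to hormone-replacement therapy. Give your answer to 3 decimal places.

p₁ = 0.292, p₀ = 0.165.
Overall risk P(Y=1) = π·p₁ + (1−π)·p₀ = 0.213×0.292 + 0.787×0.165 = 0.19205.
Under exogeneity, PAF = [P(Y=1) − p₀] / P(Y=1).
PAF = (0.19205 − 0.165) / 0.19205 ≈ 0.1409

PAF ≈ 0.141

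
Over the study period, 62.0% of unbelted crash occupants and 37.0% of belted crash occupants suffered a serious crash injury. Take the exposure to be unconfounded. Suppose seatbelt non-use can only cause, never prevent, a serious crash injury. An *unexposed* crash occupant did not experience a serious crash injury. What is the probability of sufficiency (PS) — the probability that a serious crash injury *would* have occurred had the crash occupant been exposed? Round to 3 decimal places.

p₁ = 0.62, p₀ = 0.37.
Under exogeneity and monotonicity, PS = (p₁ − p₀) / (1 − p₀).
PS = (0.62 − 0.37) / (1 − 0.37) = 0.25 / 0.63 ≈ 0.3968

PS ≈ 0.397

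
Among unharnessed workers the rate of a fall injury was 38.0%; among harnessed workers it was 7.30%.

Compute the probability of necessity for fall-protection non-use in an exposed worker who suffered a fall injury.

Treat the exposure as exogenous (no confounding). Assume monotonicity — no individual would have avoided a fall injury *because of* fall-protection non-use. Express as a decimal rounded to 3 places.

p₁ = 0.38, p₀ = 0.073.
Under exogeneity and monotonicity, PN = (p₁ − p₀) / p₁.
PN = (0.38 − 0.073) / 0.38 = 0.307 / 0.38 ≈ 0.8079

PN ≈ 0.808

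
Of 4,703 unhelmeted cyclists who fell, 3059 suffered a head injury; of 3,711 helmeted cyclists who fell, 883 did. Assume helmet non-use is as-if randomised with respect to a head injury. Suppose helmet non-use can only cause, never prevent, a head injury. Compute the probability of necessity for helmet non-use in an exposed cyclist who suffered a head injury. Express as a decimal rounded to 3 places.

PN ≈ 0.634

p₁ = P(outcome | exposed) = 3059/4703 = 0.65044
p₀ = P(outcome | unexposed) = 883/3711 = 0.23794
Under exogeneity and monotonicity, PN = (p₁ − p₀) / p₁.
PN = (0.65044 − 0.23794) / 0.65044 = 0.41249 / 0.65044 ≈ 0.6342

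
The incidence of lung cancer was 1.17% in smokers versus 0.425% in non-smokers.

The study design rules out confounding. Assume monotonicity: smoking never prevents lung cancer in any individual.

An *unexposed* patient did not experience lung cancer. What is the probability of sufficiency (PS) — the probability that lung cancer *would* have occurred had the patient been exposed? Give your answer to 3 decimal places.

PS ≈ 0.007

p₁ = 0.0117, p₀ = 0.00425.
Under exogeneity and monotonicity, PS = (p₁ − p₀) / (1 − p₀).
PS = (0.0117 − 0.00425) / (1 − 0.00425) = 0.00745 / 0.99575 ≈ 0.0075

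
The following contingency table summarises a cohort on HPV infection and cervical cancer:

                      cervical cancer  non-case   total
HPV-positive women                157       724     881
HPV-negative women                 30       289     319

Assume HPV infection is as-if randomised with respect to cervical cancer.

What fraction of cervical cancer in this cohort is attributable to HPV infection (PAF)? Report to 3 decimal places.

PAF ≈ 0.397

p₁ = P(outcome | exposed) = 157/881 = 0.17821
p₀ = P(outcome | unexposed) = 30/319 = 0.094044
Exposure prevalence π = 881/1200 = 0.73417; overall risk P(Y=1) = 0.15583.
Under exogeneity, PAF = [P(Y=1) − p₀]/P(Y=1).
PAF = (0.15583 − 0.094044) / 0.15583 ≈ 0.3965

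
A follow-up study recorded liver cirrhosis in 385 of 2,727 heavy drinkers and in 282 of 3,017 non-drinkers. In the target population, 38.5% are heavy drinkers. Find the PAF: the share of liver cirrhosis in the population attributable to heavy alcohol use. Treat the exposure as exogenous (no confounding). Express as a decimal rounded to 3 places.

p₁ = P(outcome | exposed) = 385/2727 = 0.14118
p₀ = P(outcome | unexposed) = 282/3017 = 0.09347
Overall risk P(Y=1) = π·p₁ + (1−π)·p₀ = 0.385×0.14118 + 0.615×0.09347 = 0.11184.
Under exogeneity, PAF = [P(Y=1) − p₀] / P(Y=1).
PAF = (0.11184 − 0.09347) / 0.11184 ≈ 0.1642

PAF ≈ 0.164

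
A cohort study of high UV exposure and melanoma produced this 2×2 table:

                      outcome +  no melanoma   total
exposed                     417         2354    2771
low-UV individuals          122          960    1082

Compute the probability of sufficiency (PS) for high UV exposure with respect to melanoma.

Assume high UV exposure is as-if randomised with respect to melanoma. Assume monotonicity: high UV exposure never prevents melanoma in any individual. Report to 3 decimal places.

PS ≈ 0.043

p₁ = P(outcome | exposed) = 417/2771 = 0.15049
p₀ = P(outcome | unexposed) = 122/1082 = 0.11275
Under exogeneity and monotonicity, PS = (p₁ − p₀) / (1 − p₀).
PS = (0.15049 − 0.11275) / (1 − 0.11275) = 0.037733 / 0.88725 ≈ 0.0425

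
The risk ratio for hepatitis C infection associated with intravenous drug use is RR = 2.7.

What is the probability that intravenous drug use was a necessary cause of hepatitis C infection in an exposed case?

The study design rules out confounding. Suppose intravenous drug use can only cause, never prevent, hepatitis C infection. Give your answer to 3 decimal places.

PN ≈ 0.630

Under exogeneity and monotonicity, PN = (RR − 1) / RR = 1 − 1/RR.
PN = (2.7 − 1) / 2.7 = 1.7 / 2.7 ≈ 0.6296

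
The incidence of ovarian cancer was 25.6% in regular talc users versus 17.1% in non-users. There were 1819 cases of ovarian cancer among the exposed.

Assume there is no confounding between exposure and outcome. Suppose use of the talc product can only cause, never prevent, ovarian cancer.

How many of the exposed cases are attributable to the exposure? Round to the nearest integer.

about 604 cases

p₁ = 0.256, p₀ = 0.171.
PN = (p₁ − p₀)/p₁ = (0.256 − 0.171) / 0.256 ≈ 0.33203.
Attributable cases ≈ PN × (exposed cases) = 0.33203 × 1819 ≈ 603.96.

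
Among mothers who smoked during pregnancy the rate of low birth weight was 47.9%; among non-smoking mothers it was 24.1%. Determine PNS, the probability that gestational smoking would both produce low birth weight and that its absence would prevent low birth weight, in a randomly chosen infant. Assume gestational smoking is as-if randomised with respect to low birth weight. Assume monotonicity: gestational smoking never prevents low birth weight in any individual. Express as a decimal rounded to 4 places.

p₁ = 0.479, p₀ = 0.241.
Under exogeneity and monotonicity, PNS = p₁ − p₀.
PNS = 0.479 − 0.241 = 0.238

PNS ≈ 0.2380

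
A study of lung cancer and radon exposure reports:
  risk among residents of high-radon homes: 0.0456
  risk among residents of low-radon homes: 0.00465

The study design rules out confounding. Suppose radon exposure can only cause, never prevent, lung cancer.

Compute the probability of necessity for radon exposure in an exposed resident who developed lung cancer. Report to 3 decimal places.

PN ≈ 0.898

Let p₁ = 0.0456, p₀ = 0.00465.
Under exogeneity and monotonicity, PN = (p₁ − p₀) / p₁.
PN = (0.0456 − 0.00465) / 0.0456 = 0.04095 / 0.0456 ≈ 0.8980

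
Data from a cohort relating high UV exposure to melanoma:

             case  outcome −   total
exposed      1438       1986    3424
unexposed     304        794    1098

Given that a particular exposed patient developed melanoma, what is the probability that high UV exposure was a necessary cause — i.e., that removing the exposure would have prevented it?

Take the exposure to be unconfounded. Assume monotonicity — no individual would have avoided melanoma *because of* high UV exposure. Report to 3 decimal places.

p₁ = P(outcome | exposed) = 1438/3424 = 0.41998
p₀ = P(outcome | unexposed) = 304/1098 = 0.27687
Under exogeneity and monotonicity, PN = (p₁ − p₀) / p₁.
PN = (0.41998 − 0.27687) / 0.41998 = 0.14311 / 0.41998 ≈ 0.3408

PN ≈ 0.341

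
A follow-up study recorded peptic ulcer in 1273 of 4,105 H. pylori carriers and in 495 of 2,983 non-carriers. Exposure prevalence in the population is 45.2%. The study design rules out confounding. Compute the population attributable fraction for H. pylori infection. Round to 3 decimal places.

p₁ = P(outcome | exposed) = 1273/4105 = 0.31011
p₀ = P(outcome | unexposed) = 495/2983 = 0.16594
Overall risk P(Y=1) = π·p₁ + (1−π)·p₀ = 0.452×0.31011 + 0.548×0.16594 = 0.2311.
Under exogeneity, PAF = [P(Y=1) − p₀] / P(Y=1).
PAF = (0.2311 − 0.16594) / 0.2311 ≈ 0.2820

PAF ≈ 0.282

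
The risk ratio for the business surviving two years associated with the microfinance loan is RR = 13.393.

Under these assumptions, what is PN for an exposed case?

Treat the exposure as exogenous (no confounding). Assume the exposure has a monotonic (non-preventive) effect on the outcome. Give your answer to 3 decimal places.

Under exogeneity and monotonicity, PN = (RR − 1) / RR = 1 − 1/RR.
PN = (13.393 − 1) / 13.393 = 12.39 / 13.393 ≈ 0.9253

PN ≈ 0.925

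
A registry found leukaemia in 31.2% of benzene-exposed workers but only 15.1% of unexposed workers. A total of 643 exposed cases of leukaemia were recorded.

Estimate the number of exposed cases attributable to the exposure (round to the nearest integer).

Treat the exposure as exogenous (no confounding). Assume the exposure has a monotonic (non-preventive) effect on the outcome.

p₁ = 0.312, p₀ = 0.151.
PN = (p₁ − p₀)/p₁ = (0.312 − 0.151) / 0.312 ≈ 0.51603.
Attributable cases ≈ PN × (exposed cases) = 0.51603 × 643 ≈ 331.80.

about 332 cases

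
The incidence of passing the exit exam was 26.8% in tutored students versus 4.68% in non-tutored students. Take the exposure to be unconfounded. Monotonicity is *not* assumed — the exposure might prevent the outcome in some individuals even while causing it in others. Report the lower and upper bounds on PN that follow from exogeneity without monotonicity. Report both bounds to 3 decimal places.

0.825 ≤ PN ≤ 1.000

p₁ = 0.268, p₀ = 0.0468.
Under exogeneity alone the bounds on PN are max{0,(p₁−p₀)/p₁} ≤ PN ≤ min{1,(1−p₀)/p₁}.
  lower = (p₁ − p₀)/p₁ = 0.2212 / 0.268 ≈ 0.8254
  upper = min{1, (1 − p₀)/p₁} = 0.9532 / 0.268 ≈ 3.5567 → capped at 1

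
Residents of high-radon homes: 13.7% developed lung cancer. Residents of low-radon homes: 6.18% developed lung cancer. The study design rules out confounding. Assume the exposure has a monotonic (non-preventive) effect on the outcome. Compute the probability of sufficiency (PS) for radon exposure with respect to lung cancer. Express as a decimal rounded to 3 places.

p₁ = 0.137, p₀ = 0.0618.
Under exogeneity and monotonicity, PS = (p₁ − p₀) / (1 − p₀).
PS = (0.137 − 0.0618) / (1 − 0.0618) = 0.0752 / 0.9382 ≈ 0.0802

PS ≈ 0.080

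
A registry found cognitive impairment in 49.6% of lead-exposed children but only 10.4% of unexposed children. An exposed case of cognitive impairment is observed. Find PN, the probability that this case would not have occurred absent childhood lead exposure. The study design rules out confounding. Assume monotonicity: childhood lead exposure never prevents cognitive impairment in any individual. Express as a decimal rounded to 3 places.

PN ≈ 0.790

p₁ = 0.496, p₀ = 0.104.
Under exogeneity and monotonicity, PN = (p₁ − p₀) / p₁.
PN = (0.496 − 0.104) / 0.496 = 0.392 / 0.496 ≈ 0.7903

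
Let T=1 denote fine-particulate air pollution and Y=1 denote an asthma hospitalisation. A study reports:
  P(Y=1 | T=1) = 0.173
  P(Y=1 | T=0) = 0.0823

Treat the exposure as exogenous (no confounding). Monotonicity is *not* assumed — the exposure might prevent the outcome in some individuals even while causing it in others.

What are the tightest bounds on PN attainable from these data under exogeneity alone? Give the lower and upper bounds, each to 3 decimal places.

Let p₁ = 0.173, p₀ = 0.0823.
Under exogeneity alone the bounds on PN are max{0,(p₁−p₀)/p₁} ≤ PN ≤ min{1,(1−p₀)/p₁}.
  lower = (p₁ − p₀)/p₁ = 0.0907 / 0.173 ≈ 0.5243
  upper = min{1, (1 − p₀)/p₁} = 0.9177 / 0.173 ≈ 5.3046 → capped at 1

0.524 ≤ PN ≤ 1.000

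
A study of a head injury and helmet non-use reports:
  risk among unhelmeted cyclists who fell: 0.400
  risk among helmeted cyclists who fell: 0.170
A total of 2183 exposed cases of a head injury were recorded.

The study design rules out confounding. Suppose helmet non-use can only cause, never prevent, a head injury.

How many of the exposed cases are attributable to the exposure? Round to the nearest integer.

about 1255 cases

Let p₁ = 0.4, p₀ = 0.17.
PN = (p₁ − p₀)/p₁ = (0.4 − 0.17) / 0.4 ≈ 0.57500.
Attributable cases ≈ PN × (exposed cases) = 0.57500 × 2183 ≈ 1255.22.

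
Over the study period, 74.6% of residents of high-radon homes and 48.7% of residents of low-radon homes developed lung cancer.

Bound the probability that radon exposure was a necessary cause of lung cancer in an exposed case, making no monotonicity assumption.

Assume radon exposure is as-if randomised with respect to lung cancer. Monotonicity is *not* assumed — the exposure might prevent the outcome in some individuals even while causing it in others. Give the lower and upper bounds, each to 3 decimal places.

0.347 ≤ PN ≤ 0.688

p₁ = 0.746, p₀ = 0.487.
Under exogeneity alone the bounds on PN are max{0,(p₁−p₀)/p₁} ≤ PN ≤ min{1,(1−p₀)/p₁}.
  lower = (p₁ − p₀)/p₁ = 0.259 / 0.746 ≈ 0.3472
  upper = min{1, (1 − p₀)/p₁} = 0.513 / 0.746 ≈ 0.6877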